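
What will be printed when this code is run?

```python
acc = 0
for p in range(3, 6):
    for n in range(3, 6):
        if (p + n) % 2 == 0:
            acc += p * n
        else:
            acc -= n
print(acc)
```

64

p=3,n=3: even sum, acc = 0+9 = 9
p=3,n=4: odd sum, acc = 9-4 = 5
p=3,n=5: even sum, acc = 5+15 = 20
p=4,n=3: odd sum, acc = 20-3 = 17
p=4,n=4: even sum, acc = 17+16 = 33
p=4,n=5: odd sum, acc = 33-5 = 28
p=5,n=3: even sum, acc = 28+15 = 43
p=5,n=4: odd sum, acc = 43-4 = 39
p=5,n=5: even sum, acc = 39+25 = 64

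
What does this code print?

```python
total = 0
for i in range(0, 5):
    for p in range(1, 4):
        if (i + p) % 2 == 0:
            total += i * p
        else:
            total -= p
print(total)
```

12

i=0,p=1: odd sum, total = 0-1 = -1
i=0,p=2: even sum, total = (-1)+0 = -1
i=0,p=3: odd sum, total = (-1)-3 = -4
i=1,p=1: even sum, total = (-4)+1 = -3
i=1,p=2: odd sum, total = (-3)-2 = -5
i=1,p=3: even sum, total = (-5)+3 = -2
i=2,p=1: odd sum, total = (-2)-1 = -3
i=2,p=2: even sum, total = (-3)+4 = 1
i=2,p=3: odd sum, total = 1-3 = -2
i=3,p=1: even sum, total = (-2)+3 = 1
i=3,p=2: odd sum, total = 1-2 = -1
i=3,p=3: even sum, total = (-1)+9 = 8
i=4,p=1: odd sum, total = 8-1 = 7
i=4,p=2: even sum, total = 7+8 = 15
i=4,p=3: odd sum, total = 15-3 = 12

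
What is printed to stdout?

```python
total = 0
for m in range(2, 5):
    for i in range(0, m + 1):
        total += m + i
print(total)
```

m=2,i=0: total = 0+2 = 2
m=2,i=1: total = 2+3 = 5
m=2,i=2: total = 5+4 = 9
m=3,i=0: total = 9+3 = 12
m=3,i=1: total = 12+4 = 16
m=3,i=2: total = 16+5 = 21
m=3,i=3: total = 21+6 = 27
m=4,i=0: total = 27+4 = 31
m=4,i=1: total = 31+5 = 36
m=4,i=2: total = 36+6 = 42
m=4,i=3: total = 42+7 = 49
m=4,i=4: total = 49+8 = 57

57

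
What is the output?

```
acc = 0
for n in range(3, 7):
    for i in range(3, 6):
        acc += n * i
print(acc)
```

216

n=3,i=3: acc = 0+9 = 9
n=3,i=4: acc = 9+12 = 21
n=3,i=5: acc = 21+15 = 36
n=4,i=3: acc = 36+12 = 48
n=4,i=4: acc = 48+16 = 64
n=4,i=5: acc = 64+20 = 84
n=5,i=3: acc = 84+15 = 99
n=5,i=4: acc = 99+20 = 119
n=5,i=5: acc = 119+25 = 144
n=6,i=3: acc = 144+18 = 162
n=6,i=4: acc = 162+24 = 186
n=6,i=5: acc = 186+30 = 216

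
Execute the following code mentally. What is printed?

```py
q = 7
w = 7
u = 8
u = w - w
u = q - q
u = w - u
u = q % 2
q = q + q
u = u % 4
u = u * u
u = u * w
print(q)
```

u = 7-7 = 0
u = 7-7 = 0
u = 7-0 = 7
u = 7%2 = 1
q = 7+7 = 14
u = 1%4 = 1
u = 1*1 = 1
u = 1*7 = 7

14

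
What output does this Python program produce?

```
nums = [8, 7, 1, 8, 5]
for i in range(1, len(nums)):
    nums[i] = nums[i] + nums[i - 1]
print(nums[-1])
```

29

i=1: nums[1] = 7+8 = 15 → [8, 15, 1, 8, 5]
i=2: nums[2] = 1+15 = 16 → [8, 15, 16, 8, 5]
i=3: nums[3] = 8+16 = 24 → [8, 15, 16, 24, 5]
i=4: nums[4] = 5+24 = 29 → [8, 15, 16, 24, 29]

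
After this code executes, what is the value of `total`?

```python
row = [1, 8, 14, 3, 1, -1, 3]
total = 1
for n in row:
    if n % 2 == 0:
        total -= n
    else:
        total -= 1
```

n=1: not even, total = 1-1 = 0
n=8: even, total = 0-8 = -8
n=14: even, total = (-8)-14 = -22
n=3: not even, total = (-22)-1 = -23
n=1: not even, total = (-23)-1 = -24
n=-1: not even, total = (-24)-1 = -25
n=3: not even, total = (-25)-1 = -26

-26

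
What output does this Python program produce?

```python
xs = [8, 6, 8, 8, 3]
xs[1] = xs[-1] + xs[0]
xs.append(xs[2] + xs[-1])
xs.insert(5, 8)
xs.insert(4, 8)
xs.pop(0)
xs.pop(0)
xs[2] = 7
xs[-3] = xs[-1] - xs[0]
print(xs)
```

xs[1] = xs[-1]+xs[0] = 3+8 = 11 → [8, 11, 8, 8, 3]
append xs[2]+xs[-1] = 8+3 = 11 → [8, 11, 8, 8, 3, 11]
insert 8 at 5 → [8, 11, 8, 8, 3, 8, 11]
insert 8 at 4 → [8, 11, 8, 8, 8, 3, 8, 11]
pop(0) removes 8 → [11, 8, 8, 8, 3, 8, 11]
pop(0) removes 11 → [8, 8, 8, 3, 8, 11]
xs[2] = 7 → [8, 8, 7, 3, 8, 11]
xs[-3] = xs[-1]-xs[0] = 11-8 = 3 → [8, 8, 7, 3, 8, 11]

[8, 8, 7, 3, 8, 11]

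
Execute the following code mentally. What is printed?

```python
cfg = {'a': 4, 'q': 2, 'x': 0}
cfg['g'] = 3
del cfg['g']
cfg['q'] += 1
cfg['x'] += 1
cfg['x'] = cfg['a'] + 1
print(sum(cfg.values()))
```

cfg['g'] = 3 → {'a': 4, 'q': 2, 'x': 0, 'g': 3}
del 'g' → {'a': 4, 'q': 2, 'x': 0}
cfg['q'] = 2+1 = 3 → {'a': 4, 'q': 3, 'x': 0}
cfg['x'] = 0+1 = 1 → {'a': 4, 'q': 3, 'x': 1}
cfg['x'] = cfg['a']+1 = 5 → {'a': 4, 'q': 3, 'x': 5}
sum of values = 12

12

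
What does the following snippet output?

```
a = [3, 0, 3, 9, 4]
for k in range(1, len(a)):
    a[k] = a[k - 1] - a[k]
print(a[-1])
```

-13

k=1: a[1] = 3-0 = 3 → [3, 3, 3, 9, 4]
k=2: a[2] = 3-3 = 0 → [3, 3, 0, 9, 4]
k=3: a[3] = 0-9 = -9 → [3, 3, 0, -9, 4]
k=4: a[4] = (-9)-4 = -13 → [3, 3, 0, -9, -13]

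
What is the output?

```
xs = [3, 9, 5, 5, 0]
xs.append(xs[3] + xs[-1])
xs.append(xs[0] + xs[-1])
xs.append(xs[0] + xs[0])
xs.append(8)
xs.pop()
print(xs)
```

[3, 9, 5, 5, 0, 5, 8, 6]

append xs[3]+xs[-1] = 5+0 = 5 → [3, 9, 5, 5, 0, 5]
append xs[0]+xs[-1] = 3+5 = 8 → [3, 9, 5, 5, 0, 5, 8]
append xs[0]+xs[0] = 3+3 = 6 → [3, 9, 5, 5, 0, 5, 8, 6]
append 8 → [3, 9, 5, 5, 0, 5, 8, 6, 8]
pop() removes 8 → [3, 9, 5, 5, 0, 5, 8, 6]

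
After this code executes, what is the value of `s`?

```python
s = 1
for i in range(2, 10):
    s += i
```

45

i=2: s = 1+2 = 3
i=3: s = 3+3 = 6
i=4: s = 6+4 = 10
i=5: s = 10+5 = 15
i=6: s = 15+6 = 21
i=7: s = 21+7 = 28
i=8: s = 28+8 = 36
i=9: s = 36+9 = 45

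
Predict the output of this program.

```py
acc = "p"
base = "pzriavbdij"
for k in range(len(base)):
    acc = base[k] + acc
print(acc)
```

jidbvairzpp

k=0: prepend 'p' → 'pp'
k=1: prepend 'z' → 'zpp'
k=2: prepend 'r' → 'rzpp'
k=3: prepend 'i' → 'irzpp'
k=4: prepend 'a' → 'airzpp'
k=5: prepend 'v' → 'vairzpp'
k=6: prepend 'b' → 'bvairzpp'
k=7: prepend 'd' → 'dbvairzpp'
k=8: prepend 'i' → 'idbvairzpp'
k=9: prepend 'j' → 'jidbvairzpp'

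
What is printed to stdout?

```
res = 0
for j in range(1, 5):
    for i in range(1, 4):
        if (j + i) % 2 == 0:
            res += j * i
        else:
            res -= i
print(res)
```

j=1,i=1: even sum, res = 0+1 = 1
j=1,i=2: odd sum, res = 1-2 = -1
j=1,i=3: even sum, res = (-1)+3 = 2
j=2,i=1: odd sum, res = 2-1 = 1
j=2,i=2: even sum, res = 1+4 = 5
j=2,i=3: odd sum, res = 5-3 = 2
j=3,i=1: even sum, res = 2+3 = 5
j=3,i=2: odd sum, res = 5-2 = 3
j=3,i=3: even sum, res = 3+9 = 12
j=4,i=1: odd sum, res = 12-1 = 11
j=4,i=2: even sum, res = 11+8 = 19
j=4,i=3: odd sum, res = 19-3 = 16

16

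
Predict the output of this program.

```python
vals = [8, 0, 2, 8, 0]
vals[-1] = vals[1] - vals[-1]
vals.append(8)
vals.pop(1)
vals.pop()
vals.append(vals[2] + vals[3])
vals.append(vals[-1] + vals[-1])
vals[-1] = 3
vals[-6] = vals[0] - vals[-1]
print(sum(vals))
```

vals[-1] = vals[1]-vals[-1] = 0-0 = 0 → [8, 0, 2, 8, 0]
append 8 → [8, 0, 2, 8, 0, 8]
pop(1) removes 0 → [8, 2, 8, 0, 8]
pop() removes 8 → [8, 2, 8, 0]
append vals[2]+vals[3] = 8+0 = 8 → [8, 2, 8, 0, 8]
append vals[-1]+vals[-1] = 8+8 = 16 → [8, 2, 8, 0, 8, 16]
vals[-1] = 3 → [8, 2, 8, 0, 8, 3]
vals[-6] = vals[0]-vals[-1] = 8-3 = 5 → [5, 2, 8, 0, 8, 3]
sum = 26

26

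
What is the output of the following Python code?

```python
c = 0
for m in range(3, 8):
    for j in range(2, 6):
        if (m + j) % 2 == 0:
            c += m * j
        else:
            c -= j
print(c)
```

146

m=3,j=2: odd sum, c = 0-2 = -2
m=3,j=3: even sum, c = (-2)+9 = 7
m=3,j=4: odd sum, c = 7-4 = 3
m=3,j=5: even sum, c = 3+15 = 18
m=4,j=2: even sum, c = 18+8 = 26
m=4,j=3: odd sum, c = 26-3 = 23
m=4,j=4: even sum, c = 23+16 = 39
m=4,j=5: odd sum, c = 39-5 = 34
m=5,j=2: odd sum, c = 34-2 = 32
m=5,j=3: even sum, c = 32+15 = 47
m=5,j=4: odd sum, c = 47-4 = 43
m=5,j=5: even sum, c = 43+25 = 68
m=6,j=2: even sum, c = 68+12 = 80
m=6,j=3: odd sum, c = 80-3 = 77
m=6,j=4: even sum, c = 77+24 = 101
m=6,j=5: odd sum, c = 101-5 = 96
m=7,j=2: odd sum, c = 96-2 = 94
m=7,j=3: even sum, c = 94+21 = 115
m=7,j=4: odd sum, c = 115-4 = 111
m=7,j=5: even sum, c = 111+35 = 146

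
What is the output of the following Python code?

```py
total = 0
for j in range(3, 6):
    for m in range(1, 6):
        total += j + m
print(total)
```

j=3,m=1: total = 0+4 = 4
j=3,m=2: total = 4+5 = 9
j=3,m=3: total = 9+6 = 15
j=3,m=4: total = 15+7 = 22
j=3,m=5: total = 22+8 = 30
j=4,m=1: total = 30+5 = 35
j=4,m=2: total = 35+6 = 41
j=4,m=3: total = 41+7 = 48
j=4,m=4: total = 48+8 = 56
j=4,m=5: total = 56+9 = 65
j=5,m=1: total = 65+6 = 71
j=5,m=2: total = 71+7 = 78
j=5,m=3: total = 78+8 = 86
j=5,m=4: total = 86+9 = 95
j=5,m=5: total = 95+10 = 105

105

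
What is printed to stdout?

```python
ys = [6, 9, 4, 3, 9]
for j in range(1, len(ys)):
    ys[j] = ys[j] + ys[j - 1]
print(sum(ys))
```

j=1: ys[1] = 9+6 = 15 → [6, 15, 4, 3, 9]
j=2: ys[2] = 4+15 = 19 → [6, 15, 19, 3, 9]
j=3: ys[3] = 3+19 = 22 → [6, 15, 19, 22, 9]
j=4: ys[4] = 9+22 = 31 → [6, 15, 19, 22, 31]
sum = 93

93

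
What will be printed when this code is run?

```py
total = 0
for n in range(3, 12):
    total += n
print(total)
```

63

n=3: total = 0+3 = 3
n=4: total = 3+4 = 7
n=5: total = 7+5 = 12
n=6: total = 12+6 = 18
n=7: total = 18+7 = 25
n=8: total = 25+8 = 33
n=9: total = 33+9 = 42
n=10: total = 42+10 = 52
n=11: total = 52+11 = 63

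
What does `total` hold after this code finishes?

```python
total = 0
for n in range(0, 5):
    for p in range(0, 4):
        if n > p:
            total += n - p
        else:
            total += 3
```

n=0,p=0: not 0>0, total = 0+3 = 3
n=0,p=1: not 0>1, total = 3+3 = 6
n=0,p=2: not 0>2, total = 6+3 = 9
n=0,p=3: not 0>3, total = 9+3 = 12
n=1,p=0: 1>0, total = 12+1 = 13
n=1,p=1: not 1>1, total = 13+3 = 16
n=1,p=2: not 1>2, total = 16+3 = 19
n=1,p=3: not 1>3, total = 19+3 = 22
n=2,p=0: 2>0, total = 22+2 = 24
n=2,p=1: 2>1, total = 24+1 = 25
n=2,p=2: not 2>2, total = 25+3 = 28
n=2,p=3: not 2>3, total = 28+3 = 31
n=3,p=0: 3>0, total = 31+3 = 34
n=3,p=1: 3>1, total = 34+2 = 36
n=3,p=2: 3>2, total = 36+1 = 37
n=3,p=3: not 3>3, total = 37+3 = 40
n=4,p=0: 4>0, total = 40+4 = 44
n=4,p=1: 4>1, total = 44+3 = 47
n=4,p=2: 4>2, total = 47+2 = 49
n=4,p=3: 4>3, total = 49+1 = 50

50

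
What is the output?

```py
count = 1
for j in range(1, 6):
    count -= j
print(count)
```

j=1: count = 1-1 = 0
j=2: count = 0-2 = -2
j=3: count = (-2)-3 = -5
j=4: count = (-5)-4 = -9
j=5: count = (-9)-5 = -14

-14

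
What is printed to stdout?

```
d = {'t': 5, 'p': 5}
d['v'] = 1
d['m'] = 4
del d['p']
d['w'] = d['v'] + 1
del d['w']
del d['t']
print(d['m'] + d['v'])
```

d['v'] = 1 → {'t': 5, 'p': 5, 'v': 1}
d['m'] = 4 → {'t': 5, 'p': 5, 'v': 1, 'm': 4}
del 'p' → {'t': 5, 'v': 1, 'm': 4}
d['w'] = d['v']+1 = 2 → {'t': 5, 'v': 1, 'm': 4, 'w': 2}
del 'w' → {'t': 5, 'v': 1, 'm': 4}
del 't' → {'v': 1, 'm': 4}
d['m']+d['v'] = 4+1 = 5

5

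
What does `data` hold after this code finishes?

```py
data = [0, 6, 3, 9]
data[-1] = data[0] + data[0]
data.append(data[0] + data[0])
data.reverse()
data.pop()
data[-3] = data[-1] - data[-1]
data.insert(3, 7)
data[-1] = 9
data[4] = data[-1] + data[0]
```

[0, 0, 3, 7, 9]

data[-1] = data[0]+data[0] = 0+0 = 0 → [0, 6, 3, 0]
append data[0]+data[0] = 0+0 = 0 → [0, 6, 3, 0, 0]
reverse → [0, 0, 3, 6, 0]
pop() removes 0 → [0, 0, 3, 6]
data[-3] = data[-1]-data[-1] = 6-6 = 0 → [0, 0, 3, 6]
insert 7 at 3 → [0, 0, 3, 7, 6]
data[-1] = 9 → [0, 0, 3, 7, 9]
data[4] = data[-1]+data[0] = 9+0 = 9 → [0, 0, 3, 7, 9]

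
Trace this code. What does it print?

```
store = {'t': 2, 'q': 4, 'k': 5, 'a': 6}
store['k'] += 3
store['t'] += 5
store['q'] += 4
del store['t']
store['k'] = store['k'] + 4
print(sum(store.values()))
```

store['k'] = 5+3 = 8 → {'t': 2, 'q': 4, 'k': 8, 'a': 6}
store['t'] = 2+5 = 7 → {'t': 7, 'q': 4, 'k': 8, 'a': 6}
store['q'] = 4+4 = 8 → {'t': 7, 'q': 8, 'k': 8, 'a': 6}
del 't' → {'q': 8, 'k': 8, 'a': 6}
store['k'] = store['k']+4 = 12 → {'q': 8, 'k': 12, 'a': 6}
sum of values = 26

26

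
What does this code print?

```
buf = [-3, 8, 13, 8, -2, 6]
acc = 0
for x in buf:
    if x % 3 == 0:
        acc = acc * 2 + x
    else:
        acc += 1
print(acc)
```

8

x=-3: %3==0, acc = 0*2+(-3) = -3
x=8: not %3==0, acc = (-3)+1 = -2
x=13: not %3==0, acc = (-2)+1 = -1
x=8: not %3==0, acc = (-1)+1 = 0
x=-2: not %3==0, acc = 0+1 = 1
x=6: %3==0, acc = 1*2+6 = 8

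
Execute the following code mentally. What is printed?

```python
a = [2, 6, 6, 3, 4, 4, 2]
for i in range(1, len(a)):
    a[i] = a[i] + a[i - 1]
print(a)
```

[2, 8, 14, 17, 21, 25, 27]

i=1: a[1] = 6+2 = 8 → [2, 8, 6, 3, 4, 4, 2]
i=2: a[2] = 6+8 = 14 → [2, 8, 14, 3, 4, 4, 2]
i=3: a[3] = 3+14 = 17 → [2, 8, 14, 17, 4, 4, 2]
i=4: a[4] = 4+17 = 21 → [2, 8, 14, 17, 21, 4, 2]
i=5: a[5] = 4+21 = 25 → [2, 8, 14, 17, 21, 25, 2]
i=6: a[6] = 2+25 = 27 → [2, 8, 14, 17, 21, 25, 27]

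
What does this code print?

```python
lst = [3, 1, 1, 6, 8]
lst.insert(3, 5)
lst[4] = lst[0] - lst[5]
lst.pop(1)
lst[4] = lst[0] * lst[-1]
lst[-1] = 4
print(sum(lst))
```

insert 5 at 3 → [3, 1, 1, 5, 6, 8]
lst[4] = lst[0]-lst[5] = 3-8 = -5 → [3, 1, 1, 5, -5, 8]
pop(1) removes 1 → [3, 1, 5, -5, 8]
lst[4] = lst[0]*lst[-1] = 3*8 = 24 → [3, 1, 5, -5, 24]
lst[-1] = 4 → [3, 1, 5, -5, 4]
sum = 8

8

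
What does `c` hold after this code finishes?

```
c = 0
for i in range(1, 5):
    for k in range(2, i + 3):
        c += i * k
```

i=1,k=2: c = 0+2 = 2
i=1,k=3: c = 2+3 = 5
i=2,k=2: c = 5+4 = 9
i=2,k=3: c = 9+6 = 15
i=2,k=4: c = 15+8 = 23
i=3,k=2: c = 23+6 = 29
i=3,k=3: c = 29+9 = 38
i=3,k=4: c = 38+12 = 50
i=3,k=5: c = 50+15 = 65
i=4,k=2: c = 65+8 = 73
i=4,k=3: c = 73+12 = 85
i=4,k=4: c = 85+16 = 101
i=4,k=5: c = 101+20 = 121
i=4,k=6: c = 121+24 = 145

145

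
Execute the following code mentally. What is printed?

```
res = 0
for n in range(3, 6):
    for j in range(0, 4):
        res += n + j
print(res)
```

66

n=3,j=0: res = 0+3 = 3
n=3,j=1: res = 3+4 = 7
n=3,j=2: res = 7+5 = 12
n=3,j=3: res = 12+6 = 18
n=4,j=0: res = 18+4 = 22
n=4,j=1: res = 22+5 = 27
n=4,j=2: res = 27+6 = 33
n=4,j=3: res = 33+7 = 40
n=5,j=0: res = 40+5 = 45
n=5,j=1: res = 45+6 = 51
n=5,j=2: res = 51+7 = 58
n=5,j=3: res = 58+8 = 66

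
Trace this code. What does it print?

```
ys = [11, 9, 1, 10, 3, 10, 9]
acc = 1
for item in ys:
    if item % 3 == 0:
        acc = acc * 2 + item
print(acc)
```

59

item=11: not %3==0
item=9: %3==0, acc = 1*2+9 = 11
item=1: not %3==0
item=10: not %3==0
item=3: %3==0, acc = 11*2+3 = 25
item=10: not %3==0
item=9: %3==0, acc = 25*2+9 = 59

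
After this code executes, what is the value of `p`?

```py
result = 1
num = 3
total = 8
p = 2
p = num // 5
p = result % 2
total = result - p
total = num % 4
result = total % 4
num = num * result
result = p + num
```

1

p = 3//5 = 0
p = 1%2 = 1
total = 1-1 = 0
total = 3%4 = 3
result = 3%4 = 3
num = 3*3 = 9
result = 1+9 = 10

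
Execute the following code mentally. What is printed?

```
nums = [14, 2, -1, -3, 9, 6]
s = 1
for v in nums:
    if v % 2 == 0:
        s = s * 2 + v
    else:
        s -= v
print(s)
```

64

v=14: even, s = 1*2+14 = 16
v=2: even, s = 16*2+2 = 34
v=-1: not even, s = 34-(-1) = 35
v=-3: not even, s = 35-(-3) = 38
v=9: not even, s = 38-9 = 29
v=6: even, s = 29*2+6 = 64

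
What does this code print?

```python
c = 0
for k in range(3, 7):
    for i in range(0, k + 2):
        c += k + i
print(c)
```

k=3,i=0: c = 0+3 = 3
k=3,i=1: c = 3+4 = 7
k=3,i=2: c = 7+5 = 12
k=3,i=3: c = 12+6 = 18
k=3,i=4: c = 18+7 = 25
k=4,i=0: c = 25+4 = 29
k=4,i=1: c = 29+5 = 34
k=4,i=2: c = 34+6 = 40
k=4,i=3: c = 40+7 = 47
k=4,i=4: c = 47+8 = 55
k=4,i=5: c = 55+9 = 64
k=5,i=0: c = 64+5 = 69
k=5,i=1: c = 69+6 = 75
k=5,i=2: c = 75+7 = 82
k=5,i=3: c = 82+8 = 90
k=5,i=4: c = 90+9 = 99
k=5,i=5: c = 99+10 = 109
k=5,i=6: c = 109+11 = 120
k=6,i=0: c = 120+6 = 126
k=6,i=1: c = 126+7 = 133
k=6,i=2: c = 133+8 = 141
k=6,i=3: c = 141+9 = 150
k=6,i=4: c = 150+10 = 160
k=6,i=5: c = 160+11 = 171
k=6,i=6: c = 171+12 = 183
k=6,i=7: c = 183+13 = 196

196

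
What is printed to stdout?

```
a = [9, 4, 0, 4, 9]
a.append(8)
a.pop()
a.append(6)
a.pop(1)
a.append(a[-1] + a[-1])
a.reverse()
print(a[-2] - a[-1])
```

-9

append 8 → [9, 4, 0, 4, 9, 8]
pop() removes 8 → [9, 4, 0, 4, 9]
append 6 → [9, 4, 0, 4, 9, 6]
pop(1) removes 4 → [9, 0, 4, 9, 6]
append a[-1]+a[-1] = 6+6 = 12 → [9, 0, 4, 9, 6, 12]
reverse → [12, 6, 9, 4, 0, 9]
a[-2]-a[-1] = 0-9 = -9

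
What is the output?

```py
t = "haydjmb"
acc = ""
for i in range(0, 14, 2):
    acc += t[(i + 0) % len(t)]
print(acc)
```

i=0: add t[0]='h' → 'h'
i=2: add t[2]='y' → 'hy'
i=4: add t[4]='j' → 'hyj'
i=6: add t[6]='b' → 'hyjb'
i=8: add t[1]='a' → 'hyjba'
i=10: add t[3]='d' → 'hyjbad'
i=12: add t[5]='m' → 'hyjbadm'

hyjbadm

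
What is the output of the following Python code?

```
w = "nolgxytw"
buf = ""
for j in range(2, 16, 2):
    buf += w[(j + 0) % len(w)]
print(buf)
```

j=2: add w[2]='l' → 'l'
j=4: add w[4]='x' → 'lx'
j=6: add w[6]='t' → 'lxt'
j=8: add w[0]='n' → 'lxtn'
j=10: add w[2]='l' → 'lxtnl'
j=12: add w[4]='x' → 'lxtnlx'
j=14: add w[6]='t' → 'lxtnlxt'

lxtnlxt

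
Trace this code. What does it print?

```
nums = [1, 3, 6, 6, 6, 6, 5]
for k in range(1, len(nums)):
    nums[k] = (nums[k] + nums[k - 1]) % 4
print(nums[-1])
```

1

k=1: nums[1] = (3+1)%4 = 0 → [1, 0, 6, 6, 6, 6, 5]
k=2: nums[2] = (6+0)%4 = 2 → [1, 0, 2, 6, 6, 6, 5]
k=3: nums[3] = (6+2)%4 = 0 → [1, 0, 2, 0, 6, 6, 5]
k=4: nums[4] = (6+0)%4 = 2 → [1, 0, 2, 0, 2, 6, 5]
k=5: nums[5] = (6+2)%4 = 0 → [1, 0, 2, 0, 2, 0, 5]
k=6: nums[6] = (5+0)%4 = 1 → [1, 0, 2, 0, 2, 0, 1]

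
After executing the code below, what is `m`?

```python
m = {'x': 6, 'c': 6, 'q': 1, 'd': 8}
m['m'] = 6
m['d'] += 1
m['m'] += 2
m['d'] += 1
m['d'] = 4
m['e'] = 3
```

{'x': 6, 'c': 6, 'q': 1, 'd': 4, 'm': 8, 'e': 3}

m['m'] = 6 → {'x': 6, 'c': 6, 'q': 1, 'd': 8, 'm': 6}
m['d'] = 8+1 = 9 → {'x': 6, 'c': 6, 'q': 1, 'd': 9, 'm': 6}
m['m'] = 6+2 = 8 → {'x': 6, 'c': 6, 'q': 1, 'd': 9, 'm': 8}
m['d'] = 9+1 = 10 → {'x': 6, 'c': 6, 'q': 1, 'd': 10, 'm': 8}
m['d'] = 4 → {'x': 6, 'c': 6, 'q': 1, 'd': 4, 'm': 8}
m['e'] = 3 → {'x': 6, 'c': 6, 'q': 1, 'd': 4, 'm': 8, 'e': 3}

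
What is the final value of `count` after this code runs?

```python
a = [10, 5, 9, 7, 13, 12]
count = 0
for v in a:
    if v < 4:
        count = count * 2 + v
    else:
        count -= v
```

v=10: not <4, count = 0-10 = -10
v=5: not <4, count = (-10)-5 = -15
v=9: not <4, count = (-15)-9 = -24
v=7: not <4, count = (-24)-7 = -31
v=13: not <4, count = (-31)-13 = -44
v=12: not <4, count = (-44)-12 = -56

-56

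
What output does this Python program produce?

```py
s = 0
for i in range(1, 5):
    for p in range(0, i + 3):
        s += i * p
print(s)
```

155

i=1,p=0: s = 0+0 = 0
i=1,p=1: s = 0+1 = 1
i=1,p=2: s = 1+2 = 3
i=1,p=3: s = 3+3 = 6
i=2,p=0: s = 6+0 = 6
i=2,p=1: s = 6+2 = 8
i=2,p=2: s = 8+4 = 12
i=2,p=3: s = 12+6 = 18
i=2,p=4: s = 18+8 = 26
i=3,p=0: s = 26+0 = 26
i=3,p=1: s = 26+3 = 29
i=3,p=2: s = 29+6 = 35
i=3,p=3: s = 35+9 = 44
i=3,p=4: s = 44+12 = 56
i=3,p=5: s = 56+15 = 71
i=4,p=0: s = 71+0 = 71
i=4,p=1: s = 71+4 = 75
i=4,p=2: s = 75+8 = 83
i=4,p=3: s = 83+12 = 95
i=4,p=4: s = 95+16 = 111
i=4,p=5: s = 111+20 = 131
i=4,p=6: s = 131+24 = 155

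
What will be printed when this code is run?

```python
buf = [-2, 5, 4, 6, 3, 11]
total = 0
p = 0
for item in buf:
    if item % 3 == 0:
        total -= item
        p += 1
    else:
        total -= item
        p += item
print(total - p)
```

-47

item=-2: not %3==0, total = 0-(-2) = 2; p=-2
item=5: not %3==0, total = 2-5 = -3; p=3
item=4: not %3==0, total = (-3)-4 = -7; p=7
item=6: %3==0, total = (-7)-6 = -13; p=8
item=3: %3==0, total = (-13)-3 = -16; p=9
item=11: not %3==0, total = (-16)-11 = -27; p=20
total-p = (-27)-20 = -47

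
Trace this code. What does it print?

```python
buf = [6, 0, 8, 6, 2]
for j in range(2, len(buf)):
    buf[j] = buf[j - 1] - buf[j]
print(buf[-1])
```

-16

j=2: buf[2] = 0-8 = -8 → [6, 0, -8, 6, 2]
j=3: buf[3] = (-8)-6 = -14 → [6, 0, -8, -14, 2]
j=4: buf[4] = (-14)-2 = -16 → [6, 0, -8, -14, -16]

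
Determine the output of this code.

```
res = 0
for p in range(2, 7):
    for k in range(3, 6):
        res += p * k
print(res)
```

p=2,k=3: res = 0+6 = 6
p=2,k=4: res = 6+8 = 14
p=2,k=5: res = 14+10 = 24
p=3,k=3: res = 24+9 = 33
p=3,k=4: res = 33+12 = 45
p=3,k=5: res = 45+15 = 60
p=4,k=3: res = 60+12 = 72
p=4,k=4: res = 72+16 = 88
p=4,k=5: res = 88+20 = 108
p=5,k=3: res = 108+15 = 123
p=5,k=4: res = 123+20 = 143
p=5,k=5: res = 143+25 = 168
p=6,k=3: res = 168+18 = 186
p=6,k=4: res = 186+24 = 210
p=6,k=5: res = 210+30 = 240

240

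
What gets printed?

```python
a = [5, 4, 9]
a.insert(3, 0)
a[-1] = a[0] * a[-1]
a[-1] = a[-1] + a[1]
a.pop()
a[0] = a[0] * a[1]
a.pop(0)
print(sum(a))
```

13

insert 0 at 3 → [5, 4, 9, 0]
a[-1] = a[0]*a[-1] = 5*0 = 0 → [5, 4, 9, 0]
a[-1] = a[-1]+a[1] = 0+4 = 4 → [5, 4, 9, 4]
pop() removes 4 → [5, 4, 9]
a[0] = a[0]*a[1] = 5*4 = 20 → [20, 4, 9]
pop(0) removes 20 → [4, 9]
sum = 13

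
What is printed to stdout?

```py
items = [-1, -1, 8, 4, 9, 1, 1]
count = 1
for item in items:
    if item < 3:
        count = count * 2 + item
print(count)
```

item=-1: <3, count = 1*2+(-1) = 1
item=-1: <3, count = 1*2+(-1) = 1
item=8: not <3
item=4: not <3
item=9: not <3
item=1: <3, count = 1*2+1 = 3
item=1: <3, count = 3*2+1 = 7

7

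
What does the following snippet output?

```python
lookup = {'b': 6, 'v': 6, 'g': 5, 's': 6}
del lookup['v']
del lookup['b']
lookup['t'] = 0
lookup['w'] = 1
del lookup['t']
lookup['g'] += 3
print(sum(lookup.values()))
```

del 'v' → {'b': 6, 'g': 5, 's': 6}
del 'b' → {'g': 5, 's': 6}
lookup['t'] = 0 → {'g': 5, 's': 6, 't': 0}
lookup['w'] = 1 → {'g': 5, 's': 6, 't': 0, 'w': 1}
del 't' → {'g': 5, 's': 6, 'w': 1}
lookup['g'] = 5+3 = 8 → {'g': 8, 's': 6, 'w': 1}
sum of values = 15

15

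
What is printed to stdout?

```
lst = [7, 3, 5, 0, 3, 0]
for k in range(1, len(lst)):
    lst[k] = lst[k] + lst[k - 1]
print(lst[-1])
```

k=1: lst[1] = 3+7 = 10 → [7, 10, 5, 0, 3, 0]
k=2: lst[2] = 5+10 = 15 → [7, 10, 15, 0, 3, 0]
k=3: lst[3] = 0+15 = 15 → [7, 10, 15, 15, 3, 0]
k=4: lst[4] = 3+15 = 18 → [7, 10, 15, 15, 18, 0]
k=5: lst[5] = 0+18 = 18 → [7, 10, 15, 15, 18, 18]

18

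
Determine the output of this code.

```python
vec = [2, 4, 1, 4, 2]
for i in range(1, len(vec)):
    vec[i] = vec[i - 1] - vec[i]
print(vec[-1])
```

-9

i=1: vec[1] = 2-4 = -2 → [2, -2, 1, 4, 2]
i=2: vec[2] = (-2)-1 = -3 → [2, -2, -3, 4, 2]
i=3: vec[3] = (-3)-4 = -7 → [2, -2, -3, -7, 2]
i=4: vec[4] = (-7)-2 = -9 → [2, -2, -3, -7, -9]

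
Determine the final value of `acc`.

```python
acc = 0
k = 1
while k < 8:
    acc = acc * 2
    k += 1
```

k=1: acc = 0*2 = 0
k=2: acc = 0*2 = 0
k=3: acc = 0*2 = 0
k=4: acc = 0*2 = 0
k=5: acc = 0*2 = 0
k=6: acc = 0*2 = 0
k=7: acc = 0*2 = 0

0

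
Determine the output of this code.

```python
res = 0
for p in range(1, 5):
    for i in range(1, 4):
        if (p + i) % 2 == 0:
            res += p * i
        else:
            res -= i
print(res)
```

p=1,i=1: even sum, res = 0+1 = 1
p=1,i=2: odd sum, res = 1-2 = -1
p=1,i=3: even sum, res = (-1)+3 = 2
p=2,i=1: odd sum, res = 2-1 = 1
p=2,i=2: even sum, res = 1+4 = 5
p=2,i=3: odd sum, res = 5-3 = 2
p=3,i=1: even sum, res = 2+3 = 5
p=3,i=2: odd sum, res = 5-2 = 3
p=3,i=3: even sum, res = 3+9 = 12
p=4,i=1: odd sum, res = 12-1 = 11
p=4,i=2: even sum, res = 11+8 = 19
p=4,i=3: odd sum, res = 19-3 = 16

16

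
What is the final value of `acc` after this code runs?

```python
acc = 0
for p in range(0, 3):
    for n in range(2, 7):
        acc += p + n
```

p=0,n=2: acc = 0+2 = 2
p=0,n=3: acc = 2+3 = 5
p=0,n=4: acc = 5+4 = 9
p=0,n=5: acc = 9+5 = 14
p=0,n=6: acc = 14+6 = 20
p=1,n=2: acc = 20+3 = 23
p=1,n=3: acc = 23+4 = 27
p=1,n=4: acc = 27+5 = 32
p=1,n=5: acc = 32+6 = 38
p=1,n=6: acc = 38+7 = 45
p=2,n=2: acc = 45+4 = 49
p=2,n=3: acc = 49+5 = 54
p=2,n=4: acc = 54+6 = 60
p=2,n=5: acc = 60+7 = 67
p=2,n=6: acc = 67+8 = 75

75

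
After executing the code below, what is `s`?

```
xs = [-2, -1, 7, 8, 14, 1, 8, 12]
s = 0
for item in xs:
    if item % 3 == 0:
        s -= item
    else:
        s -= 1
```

item=-2: not %3==0, s = 0-1 = -1
item=-1: not %3==0, s = (-1)-1 = -2
item=7: not %3==0, s = (-2)-1 = -3
item=8: not %3==0, s = (-3)-1 = -4
item=14: not %3==0, s = (-4)-1 = -5
item=1: not %3==0, s = (-5)-1 = -6
item=8: not %3==0, s = (-6)-1 = -7
item=12: %3==0, s = (-7)-12 = -19

-19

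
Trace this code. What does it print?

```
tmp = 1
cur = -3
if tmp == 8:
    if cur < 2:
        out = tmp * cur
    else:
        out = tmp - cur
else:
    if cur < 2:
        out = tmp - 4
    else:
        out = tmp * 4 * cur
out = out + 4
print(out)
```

1

tmp=1, cur=-3
tmp == 8 is False; cur < 2 is True
→ out = tmp - 4 = -3
out = (-3)+4 = 1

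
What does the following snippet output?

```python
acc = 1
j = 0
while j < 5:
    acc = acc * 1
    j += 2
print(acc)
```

1

j=0: acc = 1*1 = 1
j=2: acc = 1*1 = 1
j=4: acc = 1*1 = 1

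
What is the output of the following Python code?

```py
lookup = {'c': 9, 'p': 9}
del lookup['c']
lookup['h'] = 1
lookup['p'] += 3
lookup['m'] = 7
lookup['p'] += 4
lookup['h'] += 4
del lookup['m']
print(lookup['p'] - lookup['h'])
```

del 'c' → {'p': 9}
lookup['h'] = 1 → {'p': 9, 'h': 1}
lookup['p'] = 9+3 = 12 → {'p': 12, 'h': 1}
lookup['m'] = 7 → {'p': 12, 'h': 1, 'm': 7}
lookup['p'] = 12+4 = 16 → {'p': 16, 'h': 1, 'm': 7}
lookup['h'] = 1+4 = 5 → {'p': 16, 'h': 5, 'm': 7}
del 'm' → {'p': 16, 'h': 5}
lookup['p']-lookup['h'] = 16-5 = 11

11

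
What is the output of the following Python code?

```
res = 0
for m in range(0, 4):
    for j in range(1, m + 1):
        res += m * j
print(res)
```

25

m=1,j=1: res = 0+1 = 1
m=2,j=1: res = 1+2 = 3
m=2,j=2: res = 3+4 = 7
m=3,j=1: res = 7+3 = 10
m=3,j=2: res = 10+6 = 16
m=3,j=3: res = 16+9 = 25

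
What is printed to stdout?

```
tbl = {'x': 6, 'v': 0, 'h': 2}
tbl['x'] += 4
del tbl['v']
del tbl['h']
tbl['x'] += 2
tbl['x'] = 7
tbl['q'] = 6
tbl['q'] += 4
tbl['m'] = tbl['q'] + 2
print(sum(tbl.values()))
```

tbl['x'] = 6+4 = 10 → {'x': 10, 'v': 0, 'h': 2}
del 'v' → {'x': 10, 'h': 2}
del 'h' → {'x': 10}
tbl['x'] = 10+2 = 12 → {'x': 12}
tbl['x'] = 7 → {'x': 7}
tbl['q'] = 6 → {'x': 7, 'q': 6}
tbl['q'] = 6+4 = 10 → {'x': 7, 'q': 10}
tbl['m'] = tbl['q']+2 = 12 → {'x': 7, 'q': 10, 'm': 12}
sum of values = 29

29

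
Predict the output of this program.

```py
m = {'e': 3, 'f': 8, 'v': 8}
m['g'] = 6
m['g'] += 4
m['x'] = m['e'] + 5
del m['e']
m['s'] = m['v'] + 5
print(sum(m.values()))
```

47

m['g'] = 6 → {'e': 3, 'f': 8, 'v': 8, 'g': 6}
m['g'] = 6+4 = 10 → {'e': 3, 'f': 8, 'v': 8, 'g': 10}
m['x'] = m['e']+5 = 8 → {'e': 3, 'f': 8, 'v': 8, 'g': 10, 'x': 8}
del 'e' → {'f': 8, 'v': 8, 'g': 10, 'x': 8}
m['s'] = m['v']+5 = 13 → {'f': 8, 'v': 8, 'g': 10, 'x': 8, 's': 13}
sum of values = 47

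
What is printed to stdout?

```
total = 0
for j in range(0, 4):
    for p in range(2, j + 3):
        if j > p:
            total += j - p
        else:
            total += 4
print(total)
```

37

j=0,p=2: not 0>2, total = 0+4 = 4
j=1,p=2: not 1>2, total = 4+4 = 8
j=1,p=3: not 1>3, total = 8+4 = 12
j=2,p=2: not 2>2, total = 12+4 = 16
j=2,p=3: not 2>3, total = 16+4 = 20
j=2,p=4: not 2>4, total = 20+4 = 24
j=3,p=2: 3>2, total = 24+1 = 25
j=3,p=3: not 3>3, total = 25+4 = 29
j=3,p=4: not 3>4, total = 29+4 = 33
j=3,p=5: not 3>5, total = 33+4 = 37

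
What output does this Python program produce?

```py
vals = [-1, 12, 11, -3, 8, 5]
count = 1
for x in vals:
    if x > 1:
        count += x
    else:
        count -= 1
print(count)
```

x=-1: not >1, count = 1-1 = 0
x=12: >1, count = 0+12 = 12
x=11: >1, count = 12+11 = 23
x=-3: not >1, count = 23-1 = 22
x=8: >1, count = 22+8 = 30
x=5: >1, count = 30+5 = 35

35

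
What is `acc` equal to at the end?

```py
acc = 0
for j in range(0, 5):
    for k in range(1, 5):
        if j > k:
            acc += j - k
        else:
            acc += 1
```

j=0,k=1: not 0>1, acc = 0+1 = 1
j=0,k=2: not 0>2, acc = 1+1 = 2
j=0,k=3: not 0>3, acc = 2+1 = 3
j=0,k=4: not 0>4, acc = 3+1 = 4
j=1,k=1: not 1>1, acc = 4+1 = 5
j=1,k=2: not 1>2, acc = 5+1 = 6
j=1,k=3: not 1>3, acc = 6+1 = 7
j=1,k=4: not 1>4, acc = 7+1 = 8
j=2,k=1: 2>1, acc = 8+1 = 9
j=2,k=2: not 2>2, acc = 9+1 = 10
j=2,k=3: not 2>3, acc = 10+1 = 11
j=2,k=4: not 2>4, acc = 11+1 = 12
j=3,k=1: 3>1, acc = 12+2 = 14
j=3,k=2: 3>2, acc = 14+1 = 15
j=3,k=3: not 3>3, acc = 15+1 = 16
j=3,k=4: not 3>4, acc = 16+1 = 17
j=4,k=1: 4>1, acc = 17+3 = 20
j=4,k=2: 4>2, acc = 20+2 = 22
j=4,k=3: 4>3, acc = 22+1 = 23
j=4,k=4: not 4>4, acc = 23+1 = 24

24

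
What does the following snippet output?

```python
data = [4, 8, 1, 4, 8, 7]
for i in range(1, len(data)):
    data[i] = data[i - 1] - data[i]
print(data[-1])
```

i=1: data[1] = 4-8 = -4 → [4, -4, 1, 4, 8, 7]
i=2: data[2] = (-4)-1 = -5 → [4, -4, -5, 4, 8, 7]
i=3: data[3] = (-5)-4 = -9 → [4, -4, -5, -9, 8, 7]
i=4: data[4] = (-9)-8 = -17 → [4, -4, -5, -9, -17, 7]
i=5: data[5] = (-17)-7 = -24 → [4, -4, -5, -9, -17, -24]

-24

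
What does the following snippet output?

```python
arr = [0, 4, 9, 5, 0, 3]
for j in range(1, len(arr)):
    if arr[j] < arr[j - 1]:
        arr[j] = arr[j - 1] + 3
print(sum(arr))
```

j=1: 4>=0, unchanged → [0, 4, 9, 5, 0, 3]
j=2: 9>=4, unchanged → [0, 4, 9, 5, 0, 3]
j=3: 5<9, arr[3] = 9+3 = 12 → [0, 4, 9, 12, 0, 3]
j=4: 0<12, arr[4] = 12+3 = 15 → [0, 4, 9, 12, 15, 3]
j=5: 3<15, arr[5] = 15+3 = 18 → [0, 4, 9, 12, 15, 18]
sum = 58

58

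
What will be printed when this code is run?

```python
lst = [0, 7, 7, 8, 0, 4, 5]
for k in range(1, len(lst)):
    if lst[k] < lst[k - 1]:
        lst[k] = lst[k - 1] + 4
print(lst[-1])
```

20

k=1: 7>=0, unchanged → [0, 7, 7, 8, 0, 4, 5]
k=2: 7>=7, unchanged → [0, 7, 7, 8, 0, 4, 5]
k=3: 8>=7, unchanged → [0, 7, 7, 8, 0, 4, 5]
k=4: 0<8, lst[4] = 8+4 = 12 → [0, 7, 7, 8, 12, 4, 5]
k=5: 4<12, lst[5] = 12+4 = 16 → [0, 7, 7, 8, 12, 16, 5]
k=6: 5<16, lst[6] = 16+4 = 20 → [0, 7, 7, 8, 12, 16, 20]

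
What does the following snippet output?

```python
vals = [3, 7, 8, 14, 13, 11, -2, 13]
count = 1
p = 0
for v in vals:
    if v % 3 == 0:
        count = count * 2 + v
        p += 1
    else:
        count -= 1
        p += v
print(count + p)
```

63

v=3: %3==0, count = 1*2+3 = 5; p=1
v=7: not %3==0, count = 5-1 = 4; p=8
v=8: not %3==0, count = 4-1 = 3; p=16
v=14: not %3==0, count = 3-1 = 2; p=30
v=13: not %3==0, count = 2-1 = 1; p=43
v=11: not %3==0, count = 1-1 = 0; p=54
v=-2: not %3==0, count = 0-1 = -1; p=52
v=13: not %3==0, count = (-1)-1 = -2; p=65
count+p = (-2)+65 = 63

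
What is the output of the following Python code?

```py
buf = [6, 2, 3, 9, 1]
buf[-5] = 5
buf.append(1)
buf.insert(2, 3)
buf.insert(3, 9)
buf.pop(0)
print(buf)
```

buf[-5] = 5 → [5, 2, 3, 9, 1]
append 1 → [5, 2, 3, 9, 1, 1]
insert 3 at 2 → [5, 2, 3, 3, 9, 1, 1]
insert 9 at 3 → [5, 2, 3, 9, 3, 9, 1, 1]
pop(0) removes 5 → [2, 3, 9, 3, 9, 1, 1]

[2, 3, 9, 3, 9, 1, 1]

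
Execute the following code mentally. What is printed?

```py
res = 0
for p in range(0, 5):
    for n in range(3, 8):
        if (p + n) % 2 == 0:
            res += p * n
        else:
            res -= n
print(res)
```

p=0,n=3: odd sum, res = 0-3 = -3
p=0,n=4: even sum, res = (-3)+0 = -3
p=0,n=5: odd sum, res = (-3)-5 = -8
p=0,n=6: even sum, res = (-8)+0 = -8
p=0,n=7: odd sum, res = (-8)-7 = -15
p=1,n=3: even sum, res = (-15)+3 = -12
p=1,n=4: odd sum, res = (-12)-4 = -16
p=1,n=5: even sum, res = (-16)+5 = -11
p=1,n=6: odd sum, res = (-11)-6 = -17
p=1,n=7: even sum, res = (-17)+7 = -10
p=2,n=3: odd sum, res = (-10)-3 = -13
p=2,n=4: even sum, res = (-13)+8 = -5
p=2,n=5: odd sum, res = (-5)-5 = -10
p=2,n=6: even sum, res = (-10)+12 = 2
p=2,n=7: odd sum, res = 2-7 = -5
p=3,n=3: even sum, res = (-5)+9 = 4
p=3,n=4: odd sum, res = 4-4 = 0
p=3,n=5: even sum, res = 0+15 = 15
p=3,n=6: odd sum, res = 15-6 = 9
p=3,n=7: even sum, res = 9+21 = 30
p=4,n=3: odd sum, res = 30-3 = 27
p=4,n=4: even sum, res = 27+16 = 43
p=4,n=5: odd sum, res = 43-5 = 38
p=4,n=6: even sum, res = 38+24 = 62
p=4,n=7: odd sum, res = 62-7 = 55

55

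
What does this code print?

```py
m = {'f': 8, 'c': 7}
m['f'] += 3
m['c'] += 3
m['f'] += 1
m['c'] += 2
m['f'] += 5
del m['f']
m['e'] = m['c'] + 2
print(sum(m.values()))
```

m['f'] = 8+3 = 11 → {'f': 11, 'c': 7}
m['c'] = 7+3 = 10 → {'f': 11, 'c': 10}
m['f'] = 11+1 = 12 → {'f': 12, 'c': 10}
m['c'] = 10+2 = 12 → {'f': 12, 'c': 12}
m['f'] = 12+5 = 17 → {'f': 17, 'c': 12}
del 'f' → {'c': 12}
m['e'] = m['c']+2 = 14 → {'c': 12, 'e': 14}
sum of values = 26

26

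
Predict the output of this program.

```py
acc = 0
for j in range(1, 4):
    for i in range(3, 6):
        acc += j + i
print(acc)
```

j=1,i=3: acc = 0+4 = 4
j=1,i=4: acc = 4+5 = 9
j=1,i=5: acc = 9+6 = 15
j=2,i=3: acc = 15+5 = 20
j=2,i=4: acc = 20+6 = 26
j=2,i=5: acc = 26+7 = 33
j=3,i=3: acc = 33+6 = 39
j=3,i=4: acc = 39+7 = 46
j=3,i=5: acc = 46+8 = 54

54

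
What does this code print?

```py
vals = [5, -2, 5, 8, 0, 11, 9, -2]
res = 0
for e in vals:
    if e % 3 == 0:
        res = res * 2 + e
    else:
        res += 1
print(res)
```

e=5: not %3==0, res = 0+1 = 1
e=-2: not %3==0, res = 1+1 = 2
e=5: not %3==0, res = 2+1 = 3
e=8: not %3==0, res = 3+1 = 4
e=0: %3==0, res = 4*2+0 = 8
e=11: not %3==0, res = 8+1 = 9
e=9: %3==0, res = 9*2+9 = 27
e=-2: not %3==0, res = 27+1 = 28

28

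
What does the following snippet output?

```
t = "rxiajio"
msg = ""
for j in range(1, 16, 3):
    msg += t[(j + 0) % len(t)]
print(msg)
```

j=1: add t[1]='x' → 'x'
j=4: add t[4]='j' → 'xj'
j=7: add t[0]='r' → 'xjr'
j=10: add t[3]='a' → 'xjra'
j=13: add t[6]='o' → 'xjrao'

xjrao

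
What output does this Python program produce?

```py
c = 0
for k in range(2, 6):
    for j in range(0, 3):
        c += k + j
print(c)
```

k=2,j=0: c = 0+2 = 2
k=2,j=1: c = 2+3 = 5
k=2,j=2: c = 5+4 = 9
k=3,j=0: c = 9+3 = 12
k=3,j=1: c = 12+4 = 16
k=3,j=2: c = 16+5 = 21
k=4,j=0: c = 21+4 = 25
k=4,j=1: c = 25+5 = 30
k=4,j=2: c = 30+6 = 36
k=5,j=0: c = 36+5 = 41
k=5,j=1: c = 41+6 = 47
k=5,j=2: c = 47+7 = 54

54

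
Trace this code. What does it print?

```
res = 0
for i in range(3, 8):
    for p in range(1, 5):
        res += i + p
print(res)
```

150

i=3,p=1: res = 0+4 = 4
i=3,p=2: res = 4+5 = 9
i=3,p=3: res = 9+6 = 15
i=3,p=4: res = 15+7 = 22
i=4,p=1: res = 22+5 = 27
i=4,p=2: res = 27+6 = 33
i=4,p=3: res = 33+7 = 40
i=4,p=4: res = 40+8 = 48
i=5,p=1: res = 48+6 = 54
i=5,p=2: res = 54+7 = 61
i=5,p=3: res = 61+8 = 69
i=5,p=4: res = 69+9 = 78
i=6,p=1: res = 78+7 = 85
i=6,p=2: res = 85+8 = 93
i=6,p=3: res = 93+9 = 102
i=6,p=4: res = 102+10 = 112
i=7,p=1: res = 112+8 = 120
i=7,p=2: res = 120+9 = 129
i=7,p=3: res = 129+10 = 139
i=7,p=4: res = 139+11 = 150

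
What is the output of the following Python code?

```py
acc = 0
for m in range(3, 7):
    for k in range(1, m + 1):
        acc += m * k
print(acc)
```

259

m=3,k=1: acc = 0+3 = 3
m=3,k=2: acc = 3+6 = 9
m=3,k=3: acc = 9+9 = 18
m=4,k=1: acc = 18+4 = 22
m=4,k=2: acc = 22+8 = 30
m=4,k=3: acc = 30+12 = 42
m=4,k=4: acc = 42+16 = 58
m=5,k=1: acc = 58+5 = 63
m=5,k=2: acc = 63+10 = 73
m=5,k=3: acc = 73+15 = 88
m=5,k=4: acc = 88+20 = 108
m=5,k=5: acc = 108+25 = 133
m=6,k=1: acc = 133+6 = 139
m=6,k=2: acc = 139+12 = 151
m=6,k=3: acc = 151+18 = 169
m=6,k=4: acc = 169+24 = 193
m=6,k=5: acc = 193+30 = 223
m=6,k=6: acc = 223+36 = 259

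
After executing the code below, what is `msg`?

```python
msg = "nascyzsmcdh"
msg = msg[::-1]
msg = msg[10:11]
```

reverse → 'hdcmszycsan'
slice [10:11] → 'n'

'n'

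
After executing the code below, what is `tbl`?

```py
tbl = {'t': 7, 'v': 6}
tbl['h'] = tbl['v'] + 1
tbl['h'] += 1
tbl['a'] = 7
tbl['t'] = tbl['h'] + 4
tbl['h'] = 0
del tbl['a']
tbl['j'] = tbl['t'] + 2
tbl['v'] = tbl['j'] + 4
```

tbl['h'] = tbl['v']+1 = 7 → {'t': 7, 'v': 6, 'h': 7}
tbl['h'] = 7+1 = 8 → {'t': 7, 'v': 6, 'h': 8}
tbl['a'] = 7 → {'t': 7, 'v': 6, 'h': 8, 'a': 7}
tbl['t'] = tbl['h']+4 = 12 → {'t': 12, 'v': 6, 'h': 8, 'a': 7}
tbl['h'] = 0 → {'t': 12, 'v': 6, 'h': 0, 'a': 7}
del 'a' → {'t': 12, 'v': 6, 'h': 0}
tbl['j'] = tbl['t']+2 = 14 → {'t': 12, 'v': 6, 'h': 0, 'j': 14}
tbl['v'] = tbl['j']+4 = 18 → {'t': 12, 'v': 18, 'h': 0, 'j': 14}

{'t': 12, 'v': 18, 'h': 0, 'j': 14}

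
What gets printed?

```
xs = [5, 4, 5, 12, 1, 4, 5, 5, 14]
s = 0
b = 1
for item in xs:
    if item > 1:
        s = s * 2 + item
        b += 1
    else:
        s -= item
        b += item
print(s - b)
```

item=5: >1, s = 0*2+5 = 5; b=2
item=4: >1, s = 5*2+4 = 14; b=3
item=5: >1, s = 14*2+5 = 33; b=4
item=12: >1, s = 33*2+12 = 78; b=5
item=1: not >1, s = 78-1 = 77; b=6
item=4: >1, s = 77*2+4 = 158; b=7
item=5: >1, s = 158*2+5 = 321; b=8
item=5: >1, s = 321*2+5 = 647; b=9
item=14: >1, s = 647*2+14 = 1308; b=10
s-b = 1308-10 = 1298

1298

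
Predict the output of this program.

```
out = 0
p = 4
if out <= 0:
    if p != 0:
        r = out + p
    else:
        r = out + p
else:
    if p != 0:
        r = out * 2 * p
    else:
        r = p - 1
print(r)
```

out=0, p=4
out <= 0 is True; p != 0 is True
→ r = out + p = 4

4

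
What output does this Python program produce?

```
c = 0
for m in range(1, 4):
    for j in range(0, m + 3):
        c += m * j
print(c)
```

m=1,j=0: c = 0+0 = 0
m=1,j=1: c = 0+1 = 1
m=1,j=2: c = 1+2 = 3
m=1,j=3: c = 3+3 = 6
m=2,j=0: c = 6+0 = 6
m=2,j=1: c = 6+2 = 8
m=2,j=2: c = 8+4 = 12
m=2,j=3: c = 12+6 = 18
m=2,j=4: c = 18+8 = 26
m=3,j=0: c = 26+0 = 26
m=3,j=1: c = 26+3 = 29
m=3,j=2: c = 29+6 = 35
m=3,j=3: c = 35+9 = 44
m=3,j=4: c = 44+12 = 56
m=3,j=5: c = 56+15 = 71

71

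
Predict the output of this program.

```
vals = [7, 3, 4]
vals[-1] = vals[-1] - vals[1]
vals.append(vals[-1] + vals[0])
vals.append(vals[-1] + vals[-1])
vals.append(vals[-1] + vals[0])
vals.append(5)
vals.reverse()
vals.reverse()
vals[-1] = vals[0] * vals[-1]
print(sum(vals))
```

93

vals[-1] = vals[-1]-vals[1] = 4-3 = 1 → [7, 3, 1]
append vals[-1]+vals[0] = 1+7 = 8 → [7, 3, 1, 8]
append vals[-1]+vals[-1] = 8+8 = 16 → [7, 3, 1, 8, 16]
append vals[-1]+vals[0] = 16+7 = 23 → [7, 3, 1, 8, 16, 23]
append 5 → [7, 3, 1, 8, 16, 23, 5]
reverse → [5, 23, 16, 8, 1, 3, 7]
reverse → [7, 3, 1, 8, 16, 23, 5]
vals[-1] = vals[0]*vals[-1] = 7*5 = 35 → [7, 3, 1, 8, 16, 23, 35]
sum = 93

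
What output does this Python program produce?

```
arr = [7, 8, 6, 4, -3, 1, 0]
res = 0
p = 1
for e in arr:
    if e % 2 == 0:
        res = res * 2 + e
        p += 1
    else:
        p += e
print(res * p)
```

960

e=7: not even; p=8
e=8: even, res = 0*2+8 = 8; p=9
e=6: even, res = 8*2+6 = 22; p=10
e=4: even, res = 22*2+4 = 48; p=11
e=-3: not even; p=8
e=1: not even; p=9
e=0: even, res = 48*2+0 = 96; p=10
res*p = 96*10 = 960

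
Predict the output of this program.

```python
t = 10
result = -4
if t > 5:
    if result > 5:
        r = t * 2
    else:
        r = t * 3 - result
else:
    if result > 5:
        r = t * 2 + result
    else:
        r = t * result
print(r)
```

t=10, result=-4
t > 5 is True; result > 5 is False
→ r = t * 3 - result = 34

34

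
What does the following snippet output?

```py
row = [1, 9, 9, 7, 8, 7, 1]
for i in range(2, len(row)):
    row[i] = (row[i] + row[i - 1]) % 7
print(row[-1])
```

i=2: row[2] = (9+9)%7 = 4 → [1, 9, 4, 7, 8, 7, 1]
i=3: row[3] = (7+4)%7 = 4 → [1, 9, 4, 4, 8, 7, 1]
i=4: row[4] = (8+4)%7 = 5 → [1, 9, 4, 4, 5, 7, 1]
i=5: row[5] = (7+5)%7 = 5 → [1, 9, 4, 4, 5, 5, 1]
i=6: row[6] = (1+5)%7 = 6 → [1, 9, 4, 4, 5, 5, 6]

6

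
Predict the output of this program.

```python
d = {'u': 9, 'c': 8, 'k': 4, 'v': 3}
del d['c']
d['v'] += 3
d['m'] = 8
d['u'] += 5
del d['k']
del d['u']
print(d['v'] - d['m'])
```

del 'c' → {'u': 9, 'k': 4, 'v': 3}
d['v'] = 3+3 = 6 → {'u': 9, 'k': 4, 'v': 6}
d['m'] = 8 → {'u': 9, 'k': 4, 'v': 6, 'm': 8}
d['u'] = 9+5 = 14 → {'u': 14, 'k': 4, 'v': 6, 'm': 8}
del 'k' → {'u': 14, 'v': 6, 'm': 8}
del 'u' → {'v': 6, 'm': 8}
d['v']-d['m'] = 6-8 = -2

-2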